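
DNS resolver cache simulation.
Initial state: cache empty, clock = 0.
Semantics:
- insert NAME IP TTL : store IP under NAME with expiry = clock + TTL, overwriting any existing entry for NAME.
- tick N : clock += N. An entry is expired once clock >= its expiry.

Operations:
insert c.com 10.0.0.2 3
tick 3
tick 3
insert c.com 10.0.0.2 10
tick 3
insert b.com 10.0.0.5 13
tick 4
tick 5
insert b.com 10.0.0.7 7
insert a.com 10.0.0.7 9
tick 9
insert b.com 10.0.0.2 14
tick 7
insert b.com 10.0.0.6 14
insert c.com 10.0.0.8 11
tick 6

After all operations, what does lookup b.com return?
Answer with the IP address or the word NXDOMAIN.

Op 1: insert c.com -> 10.0.0.2 (expiry=0+3=3). clock=0
Op 2: tick 3 -> clock=3. purged={c.com}
Op 3: tick 3 -> clock=6.
Op 4: insert c.com -> 10.0.0.2 (expiry=6+10=16). clock=6
Op 5: tick 3 -> clock=9.
Op 6: insert b.com -> 10.0.0.5 (expiry=9+13=22). clock=9
Op 7: tick 4 -> clock=13.
Op 8: tick 5 -> clock=18. purged={c.com}
Op 9: insert b.com -> 10.0.0.7 (expiry=18+7=25). clock=18
Op 10: insert a.com -> 10.0.0.7 (expiry=18+9=27). clock=18
Op 11: tick 9 -> clock=27. purged={a.com,b.com}
Op 12: insert b.com -> 10.0.0.2 (expiry=27+14=41). clock=27
Op 13: tick 7 -> clock=34.
Op 14: insert b.com -> 10.0.0.6 (expiry=34+14=48). clock=34
Op 15: insert c.com -> 10.0.0.8 (expiry=34+11=45). clock=34
Op 16: tick 6 -> clock=40.
lookup b.com: present, ip=10.0.0.6 expiry=48 > clock=40

Answer: 10.0.0.6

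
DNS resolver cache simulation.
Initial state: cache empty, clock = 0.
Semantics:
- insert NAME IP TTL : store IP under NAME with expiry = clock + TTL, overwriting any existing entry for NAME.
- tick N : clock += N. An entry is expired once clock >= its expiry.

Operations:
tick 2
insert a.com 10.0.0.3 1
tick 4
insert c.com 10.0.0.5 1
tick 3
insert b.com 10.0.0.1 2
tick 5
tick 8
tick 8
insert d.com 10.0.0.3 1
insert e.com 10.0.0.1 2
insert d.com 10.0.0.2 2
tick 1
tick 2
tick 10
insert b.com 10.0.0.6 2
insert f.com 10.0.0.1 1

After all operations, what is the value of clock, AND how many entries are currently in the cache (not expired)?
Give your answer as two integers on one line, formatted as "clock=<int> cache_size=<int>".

Answer: clock=43 cache_size=2

Derivation:
Op 1: tick 2 -> clock=2.
Op 2: insert a.com -> 10.0.0.3 (expiry=2+1=3). clock=2
Op 3: tick 4 -> clock=6. purged={a.com}
Op 4: insert c.com -> 10.0.0.5 (expiry=6+1=7). clock=6
Op 5: tick 3 -> clock=9. purged={c.com}
Op 6: insert b.com -> 10.0.0.1 (expiry=9+2=11). clock=9
Op 7: tick 5 -> clock=14. purged={b.com}
Op 8: tick 8 -> clock=22.
Op 9: tick 8 -> clock=30.
Op 10: insert d.com -> 10.0.0.3 (expiry=30+1=31). clock=30
Op 11: insert e.com -> 10.0.0.1 (expiry=30+2=32). clock=30
Op 12: insert d.com -> 10.0.0.2 (expiry=30+2=32). clock=30
Op 13: tick 1 -> clock=31.
Op 14: tick 2 -> clock=33. purged={d.com,e.com}
Op 15: tick 10 -> clock=43.
Op 16: insert b.com -> 10.0.0.6 (expiry=43+2=45). clock=43
Op 17: insert f.com -> 10.0.0.1 (expiry=43+1=44). clock=43
Final clock = 43
Final cache (unexpired): {b.com,f.com} -> size=2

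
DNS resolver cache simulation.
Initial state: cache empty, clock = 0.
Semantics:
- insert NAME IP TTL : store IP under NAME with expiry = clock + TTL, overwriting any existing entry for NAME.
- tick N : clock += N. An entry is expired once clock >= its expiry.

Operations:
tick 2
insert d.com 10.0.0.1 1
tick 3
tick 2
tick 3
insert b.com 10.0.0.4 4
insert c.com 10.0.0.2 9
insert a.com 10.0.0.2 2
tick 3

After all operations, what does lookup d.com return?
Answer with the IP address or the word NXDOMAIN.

Op 1: tick 2 -> clock=2.
Op 2: insert d.com -> 10.0.0.1 (expiry=2+1=3). clock=2
Op 3: tick 3 -> clock=5. purged={d.com}
Op 4: tick 2 -> clock=7.
Op 5: tick 3 -> clock=10.
Op 6: insert b.com -> 10.0.0.4 (expiry=10+4=14). clock=10
Op 7: insert c.com -> 10.0.0.2 (expiry=10+9=19). clock=10
Op 8: insert a.com -> 10.0.0.2 (expiry=10+2=12). clock=10
Op 9: tick 3 -> clock=13. purged={a.com}
lookup d.com: not in cache (expired or never inserted)

Answer: NXDOMAIN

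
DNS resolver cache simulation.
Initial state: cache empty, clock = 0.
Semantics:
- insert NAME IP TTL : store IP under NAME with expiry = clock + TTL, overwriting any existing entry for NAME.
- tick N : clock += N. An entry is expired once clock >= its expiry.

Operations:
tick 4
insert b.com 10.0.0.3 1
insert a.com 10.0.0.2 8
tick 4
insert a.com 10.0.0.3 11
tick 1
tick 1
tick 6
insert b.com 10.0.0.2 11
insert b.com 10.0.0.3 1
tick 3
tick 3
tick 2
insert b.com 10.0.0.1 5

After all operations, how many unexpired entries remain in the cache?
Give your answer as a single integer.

Op 1: tick 4 -> clock=4.
Op 2: insert b.com -> 10.0.0.3 (expiry=4+1=5). clock=4
Op 3: insert a.com -> 10.0.0.2 (expiry=4+8=12). clock=4
Op 4: tick 4 -> clock=8. purged={b.com}
Op 5: insert a.com -> 10.0.0.3 (expiry=8+11=19). clock=8
Op 6: tick 1 -> clock=9.
Op 7: tick 1 -> clock=10.
Op 8: tick 6 -> clock=16.
Op 9: insert b.com -> 10.0.0.2 (expiry=16+11=27). clock=16
Op 10: insert b.com -> 10.0.0.3 (expiry=16+1=17). clock=16
Op 11: tick 3 -> clock=19. purged={a.com,b.com}
Op 12: tick 3 -> clock=22.
Op 13: tick 2 -> clock=24.
Op 14: insert b.com -> 10.0.0.1 (expiry=24+5=29). clock=24
Final cache (unexpired): {b.com} -> size=1

Answer: 1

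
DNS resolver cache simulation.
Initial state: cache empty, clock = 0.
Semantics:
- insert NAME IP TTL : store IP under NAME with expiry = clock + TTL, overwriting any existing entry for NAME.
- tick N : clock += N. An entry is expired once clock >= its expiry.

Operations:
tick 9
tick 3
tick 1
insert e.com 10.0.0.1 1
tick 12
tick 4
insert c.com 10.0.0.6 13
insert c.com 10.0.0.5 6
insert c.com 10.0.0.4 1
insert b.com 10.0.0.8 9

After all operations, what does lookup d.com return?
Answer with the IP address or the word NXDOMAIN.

Op 1: tick 9 -> clock=9.
Op 2: tick 3 -> clock=12.
Op 3: tick 1 -> clock=13.
Op 4: insert e.com -> 10.0.0.1 (expiry=13+1=14). clock=13
Op 5: tick 12 -> clock=25. purged={e.com}
Op 6: tick 4 -> clock=29.
Op 7: insert c.com -> 10.0.0.6 (expiry=29+13=42). clock=29
Op 8: insert c.com -> 10.0.0.5 (expiry=29+6=35). clock=29
Op 9: insert c.com -> 10.0.0.4 (expiry=29+1=30). clock=29
Op 10: insert b.com -> 10.0.0.8 (expiry=29+9=38). clock=29
lookup d.com: not in cache (expired or never inserted)

Answer: NXDOMAIN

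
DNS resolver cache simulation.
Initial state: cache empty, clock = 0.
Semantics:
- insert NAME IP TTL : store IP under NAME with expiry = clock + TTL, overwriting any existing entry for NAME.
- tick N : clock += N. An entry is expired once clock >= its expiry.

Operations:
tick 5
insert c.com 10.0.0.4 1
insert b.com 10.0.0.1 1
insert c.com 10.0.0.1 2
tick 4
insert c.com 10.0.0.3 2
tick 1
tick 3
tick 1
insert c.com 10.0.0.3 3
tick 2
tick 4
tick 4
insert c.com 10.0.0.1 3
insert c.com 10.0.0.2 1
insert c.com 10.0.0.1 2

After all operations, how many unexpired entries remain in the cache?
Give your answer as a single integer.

Op 1: tick 5 -> clock=5.
Op 2: insert c.com -> 10.0.0.4 (expiry=5+1=6). clock=5
Op 3: insert b.com -> 10.0.0.1 (expiry=5+1=6). clock=5
Op 4: insert c.com -> 10.0.0.1 (expiry=5+2=7). clock=5
Op 5: tick 4 -> clock=9. purged={b.com,c.com}
Op 6: insert c.com -> 10.0.0.3 (expiry=9+2=11). clock=9
Op 7: tick 1 -> clock=10.
Op 8: tick 3 -> clock=13. purged={c.com}
Op 9: tick 1 -> clock=14.
Op 10: insert c.com -> 10.0.0.3 (expiry=14+3=17). clock=14
Op 11: tick 2 -> clock=16.
Op 12: tick 4 -> clock=20. purged={c.com}
Op 13: tick 4 -> clock=24.
Op 14: insert c.com -> 10.0.0.1 (expiry=24+3=27). clock=24
Op 15: insert c.com -> 10.0.0.2 (expiry=24+1=25). clock=24
Op 16: insert c.com -> 10.0.0.1 (expiry=24+2=26). clock=24
Final cache (unexpired): {c.com} -> size=1

Answer: 1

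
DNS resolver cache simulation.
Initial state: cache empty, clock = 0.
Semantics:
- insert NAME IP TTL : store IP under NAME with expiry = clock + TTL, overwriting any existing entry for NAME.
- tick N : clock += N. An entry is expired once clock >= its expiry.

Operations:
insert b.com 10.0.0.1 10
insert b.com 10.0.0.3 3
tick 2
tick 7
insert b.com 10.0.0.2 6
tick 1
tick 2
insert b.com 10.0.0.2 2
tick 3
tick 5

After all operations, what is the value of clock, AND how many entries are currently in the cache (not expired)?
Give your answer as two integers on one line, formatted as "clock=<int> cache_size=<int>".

Answer: clock=20 cache_size=0

Derivation:
Op 1: insert b.com -> 10.0.0.1 (expiry=0+10=10). clock=0
Op 2: insert b.com -> 10.0.0.3 (expiry=0+3=3). clock=0
Op 3: tick 2 -> clock=2.
Op 4: tick 7 -> clock=9. purged={b.com}
Op 5: insert b.com -> 10.0.0.2 (expiry=9+6=15). clock=9
Op 6: tick 1 -> clock=10.
Op 7: tick 2 -> clock=12.
Op 8: insert b.com -> 10.0.0.2 (expiry=12+2=14). clock=12
Op 9: tick 3 -> clock=15. purged={b.com}
Op 10: tick 5 -> clock=20.
Final clock = 20
Final cache (unexpired): {} -> size=0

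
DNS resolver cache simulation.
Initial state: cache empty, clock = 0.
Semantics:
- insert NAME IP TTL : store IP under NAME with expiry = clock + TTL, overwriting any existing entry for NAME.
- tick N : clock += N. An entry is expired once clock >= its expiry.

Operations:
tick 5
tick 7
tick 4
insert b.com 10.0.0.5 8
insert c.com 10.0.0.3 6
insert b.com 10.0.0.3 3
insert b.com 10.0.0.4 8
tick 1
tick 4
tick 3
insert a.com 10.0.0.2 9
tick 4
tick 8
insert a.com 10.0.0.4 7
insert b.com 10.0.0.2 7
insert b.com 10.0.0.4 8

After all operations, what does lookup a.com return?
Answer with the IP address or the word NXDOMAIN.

Answer: 10.0.0.4

Derivation:
Op 1: tick 5 -> clock=5.
Op 2: tick 7 -> clock=12.
Op 3: tick 4 -> clock=16.
Op 4: insert b.com -> 10.0.0.5 (expiry=16+8=24). clock=16
Op 5: insert c.com -> 10.0.0.3 (expiry=16+6=22). clock=16
Op 6: insert b.com -> 10.0.0.3 (expiry=16+3=19). clock=16
Op 7: insert b.com -> 10.0.0.4 (expiry=16+8=24). clock=16
Op 8: tick 1 -> clock=17.
Op 9: tick 4 -> clock=21.
Op 10: tick 3 -> clock=24. purged={b.com,c.com}
Op 11: insert a.com -> 10.0.0.2 (expiry=24+9=33). clock=24
Op 12: tick 4 -> clock=28.
Op 13: tick 8 -> clock=36. purged={a.com}
Op 14: insert a.com -> 10.0.0.4 (expiry=36+7=43). clock=36
Op 15: insert b.com -> 10.0.0.2 (expiry=36+7=43). clock=36
Op 16: insert b.com -> 10.0.0.4 (expiry=36+8=44). clock=36
lookup a.com: present, ip=10.0.0.4 expiry=43 > clock=36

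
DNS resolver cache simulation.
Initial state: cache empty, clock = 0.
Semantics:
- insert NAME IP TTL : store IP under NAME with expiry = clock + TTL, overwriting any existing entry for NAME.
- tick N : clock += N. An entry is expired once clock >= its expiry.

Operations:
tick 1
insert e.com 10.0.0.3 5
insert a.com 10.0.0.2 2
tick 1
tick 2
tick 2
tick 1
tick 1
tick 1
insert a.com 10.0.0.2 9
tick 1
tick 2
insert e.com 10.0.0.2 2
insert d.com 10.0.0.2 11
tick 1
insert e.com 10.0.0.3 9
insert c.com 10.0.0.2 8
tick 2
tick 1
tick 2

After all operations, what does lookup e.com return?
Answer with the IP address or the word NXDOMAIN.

Answer: 10.0.0.3

Derivation:
Op 1: tick 1 -> clock=1.
Op 2: insert e.com -> 10.0.0.3 (expiry=1+5=6). clock=1
Op 3: insert a.com -> 10.0.0.2 (expiry=1+2=3). clock=1
Op 4: tick 1 -> clock=2.
Op 5: tick 2 -> clock=4. purged={a.com}
Op 6: tick 2 -> clock=6. purged={e.com}
Op 7: tick 1 -> clock=7.
Op 8: tick 1 -> clock=8.
Op 9: tick 1 -> clock=9.
Op 10: insert a.com -> 10.0.0.2 (expiry=9+9=18). clock=9
Op 11: tick 1 -> clock=10.
Op 12: tick 2 -> clock=12.
Op 13: insert e.com -> 10.0.0.2 (expiry=12+2=14). clock=12
Op 14: insert d.com -> 10.0.0.2 (expiry=12+11=23). clock=12
Op 15: tick 1 -> clock=13.
Op 16: insert e.com -> 10.0.0.3 (expiry=13+9=22). clock=13
Op 17: insert c.com -> 10.0.0.2 (expiry=13+8=21). clock=13
Op 18: tick 2 -> clock=15.
Op 19: tick 1 -> clock=16.
Op 20: tick 2 -> clock=18. purged={a.com}
lookup e.com: present, ip=10.0.0.3 expiry=22 > clock=18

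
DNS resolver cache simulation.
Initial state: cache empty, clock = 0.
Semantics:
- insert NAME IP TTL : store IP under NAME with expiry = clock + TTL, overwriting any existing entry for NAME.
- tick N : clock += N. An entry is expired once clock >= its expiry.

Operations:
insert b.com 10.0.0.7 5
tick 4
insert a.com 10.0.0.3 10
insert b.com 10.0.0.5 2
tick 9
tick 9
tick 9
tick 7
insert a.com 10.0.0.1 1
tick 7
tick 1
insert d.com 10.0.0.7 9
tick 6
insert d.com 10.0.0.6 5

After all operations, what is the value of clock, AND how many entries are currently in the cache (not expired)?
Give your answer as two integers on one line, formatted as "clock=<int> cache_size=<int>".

Answer: clock=52 cache_size=1

Derivation:
Op 1: insert b.com -> 10.0.0.7 (expiry=0+5=5). clock=0
Op 2: tick 4 -> clock=4.
Op 3: insert a.com -> 10.0.0.3 (expiry=4+10=14). clock=4
Op 4: insert b.com -> 10.0.0.5 (expiry=4+2=6). clock=4
Op 5: tick 9 -> clock=13. purged={b.com}
Op 6: tick 9 -> clock=22. purged={a.com}
Op 7: tick 9 -> clock=31.
Op 8: tick 7 -> clock=38.
Op 9: insert a.com -> 10.0.0.1 (expiry=38+1=39). clock=38
Op 10: tick 7 -> clock=45. purged={a.com}
Op 11: tick 1 -> clock=46.
Op 12: insert d.com -> 10.0.0.7 (expiry=46+9=55). clock=46
Op 13: tick 6 -> clock=52.
Op 14: insert d.com -> 10.0.0.6 (expiry=52+5=57). clock=52
Final clock = 52
Final cache (unexpired): {d.com} -> size=1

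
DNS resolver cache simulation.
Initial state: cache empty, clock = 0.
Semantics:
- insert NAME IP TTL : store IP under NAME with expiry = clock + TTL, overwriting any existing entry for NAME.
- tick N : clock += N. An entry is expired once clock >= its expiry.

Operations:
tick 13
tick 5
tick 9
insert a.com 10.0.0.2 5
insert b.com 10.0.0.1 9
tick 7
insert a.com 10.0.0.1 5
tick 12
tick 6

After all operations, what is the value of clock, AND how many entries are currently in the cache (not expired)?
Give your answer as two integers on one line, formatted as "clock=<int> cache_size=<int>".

Answer: clock=52 cache_size=0

Derivation:
Op 1: tick 13 -> clock=13.
Op 2: tick 5 -> clock=18.
Op 3: tick 9 -> clock=27.
Op 4: insert a.com -> 10.0.0.2 (expiry=27+5=32). clock=27
Op 5: insert b.com -> 10.0.0.1 (expiry=27+9=36). clock=27
Op 6: tick 7 -> clock=34. purged={a.com}
Op 7: insert a.com -> 10.0.0.1 (expiry=34+5=39). clock=34
Op 8: tick 12 -> clock=46. purged={a.com,b.com}
Op 9: tick 6 -> clock=52.
Final clock = 52
Final cache (unexpired): {} -> size=0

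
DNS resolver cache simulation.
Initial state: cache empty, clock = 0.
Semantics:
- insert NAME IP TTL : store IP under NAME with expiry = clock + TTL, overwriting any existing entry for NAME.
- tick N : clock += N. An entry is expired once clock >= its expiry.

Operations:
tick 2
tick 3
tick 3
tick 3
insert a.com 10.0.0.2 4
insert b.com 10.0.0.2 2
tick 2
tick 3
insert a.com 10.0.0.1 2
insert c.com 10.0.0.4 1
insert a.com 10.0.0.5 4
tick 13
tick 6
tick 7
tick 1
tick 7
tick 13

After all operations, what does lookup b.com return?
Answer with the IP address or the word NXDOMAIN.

Answer: NXDOMAIN

Derivation:
Op 1: tick 2 -> clock=2.
Op 2: tick 3 -> clock=5.
Op 3: tick 3 -> clock=8.
Op 4: tick 3 -> clock=11.
Op 5: insert a.com -> 10.0.0.2 (expiry=11+4=15). clock=11
Op 6: insert b.com -> 10.0.0.2 (expiry=11+2=13). clock=11
Op 7: tick 2 -> clock=13. purged={b.com}
Op 8: tick 3 -> clock=16. purged={a.com}
Op 9: insert a.com -> 10.0.0.1 (expiry=16+2=18). clock=16
Op 10: insert c.com -> 10.0.0.4 (expiry=16+1=17). clock=16
Op 11: insert a.com -> 10.0.0.5 (expiry=16+4=20). clock=16
Op 12: tick 13 -> clock=29. purged={a.com,c.com}
Op 13: tick 6 -> clock=35.
Op 14: tick 7 -> clock=42.
Op 15: tick 1 -> clock=43.
Op 16: tick 7 -> clock=50.
Op 17: tick 13 -> clock=63.
lookup b.com: not in cache (expired or never inserted)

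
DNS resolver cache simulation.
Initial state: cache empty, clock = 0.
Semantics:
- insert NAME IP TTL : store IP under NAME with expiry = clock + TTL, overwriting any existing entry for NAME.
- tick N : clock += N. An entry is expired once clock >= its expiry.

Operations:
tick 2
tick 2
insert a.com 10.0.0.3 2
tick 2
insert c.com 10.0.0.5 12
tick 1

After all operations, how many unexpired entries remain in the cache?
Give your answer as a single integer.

Answer: 1

Derivation:
Op 1: tick 2 -> clock=2.
Op 2: tick 2 -> clock=4.
Op 3: insert a.com -> 10.0.0.3 (expiry=4+2=6). clock=4
Op 4: tick 2 -> clock=6. purged={a.com}
Op 5: insert c.com -> 10.0.0.5 (expiry=6+12=18). clock=6
Op 6: tick 1 -> clock=7.
Final cache (unexpired): {c.com} -> size=1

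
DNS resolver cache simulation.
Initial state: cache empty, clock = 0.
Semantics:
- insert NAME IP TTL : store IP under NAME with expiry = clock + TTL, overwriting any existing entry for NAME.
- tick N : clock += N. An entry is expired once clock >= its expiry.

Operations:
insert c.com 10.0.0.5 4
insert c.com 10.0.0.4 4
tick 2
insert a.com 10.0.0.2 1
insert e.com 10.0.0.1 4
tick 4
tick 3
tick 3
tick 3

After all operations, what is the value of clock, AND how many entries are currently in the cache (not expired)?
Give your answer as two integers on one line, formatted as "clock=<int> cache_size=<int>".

Answer: clock=15 cache_size=0

Derivation:
Op 1: insert c.com -> 10.0.0.5 (expiry=0+4=4). clock=0
Op 2: insert c.com -> 10.0.0.4 (expiry=0+4=4). clock=0
Op 3: tick 2 -> clock=2.
Op 4: insert a.com -> 10.0.0.2 (expiry=2+1=3). clock=2
Op 5: insert e.com -> 10.0.0.1 (expiry=2+4=6). clock=2
Op 6: tick 4 -> clock=6. purged={a.com,c.com,e.com}
Op 7: tick 3 -> clock=9.
Op 8: tick 3 -> clock=12.
Op 9: tick 3 -> clock=15.
Final clock = 15
Final cache (unexpired): {} -> size=0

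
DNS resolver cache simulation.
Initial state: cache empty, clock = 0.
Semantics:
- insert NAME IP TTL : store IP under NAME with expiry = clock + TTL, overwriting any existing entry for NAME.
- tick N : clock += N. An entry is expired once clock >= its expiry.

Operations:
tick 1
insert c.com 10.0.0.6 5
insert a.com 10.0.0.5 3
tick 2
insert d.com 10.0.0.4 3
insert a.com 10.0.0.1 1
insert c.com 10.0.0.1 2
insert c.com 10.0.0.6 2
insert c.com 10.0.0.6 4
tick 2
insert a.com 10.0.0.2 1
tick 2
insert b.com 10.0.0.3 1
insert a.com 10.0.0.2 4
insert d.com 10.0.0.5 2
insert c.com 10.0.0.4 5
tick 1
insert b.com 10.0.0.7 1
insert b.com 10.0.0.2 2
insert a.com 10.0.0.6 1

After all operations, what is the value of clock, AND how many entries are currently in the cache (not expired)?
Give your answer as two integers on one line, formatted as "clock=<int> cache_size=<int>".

Answer: clock=8 cache_size=4

Derivation:
Op 1: tick 1 -> clock=1.
Op 2: insert c.com -> 10.0.0.6 (expiry=1+5=6). clock=1
Op 3: insert a.com -> 10.0.0.5 (expiry=1+3=4). clock=1
Op 4: tick 2 -> clock=3.
Op 5: insert d.com -> 10.0.0.4 (expiry=3+3=6). clock=3
Op 6: insert a.com -> 10.0.0.1 (expiry=3+1=4). clock=3
Op 7: insert c.com -> 10.0.0.1 (expiry=3+2=5). clock=3
Op 8: insert c.com -> 10.0.0.6 (expiry=3+2=5). clock=3
Op 9: insert c.com -> 10.0.0.6 (expiry=3+4=7). clock=3
Op 10: tick 2 -> clock=5. purged={a.com}
Op 11: insert a.com -> 10.0.0.2 (expiry=5+1=6). clock=5
Op 12: tick 2 -> clock=7. purged={a.com,c.com,d.com}
Op 13: insert b.com -> 10.0.0.3 (expiry=7+1=8). clock=7
Op 14: insert a.com -> 10.0.0.2 (expiry=7+4=11). clock=7
Op 15: insert d.com -> 10.0.0.5 (expiry=7+2=9). clock=7
Op 16: insert c.com -> 10.0.0.4 (expiry=7+5=12). clock=7
Op 17: tick 1 -> clock=8. purged={b.com}
Op 18: insert b.com -> 10.0.0.7 (expiry=8+1=9). clock=8
Op 19: insert b.com -> 10.0.0.2 (expiry=8+2=10). clock=8
Op 20: insert a.com -> 10.0.0.6 (expiry=8+1=9). clock=8
Final clock = 8
Final cache (unexpired): {a.com,b.com,c.com,d.com} -> size=4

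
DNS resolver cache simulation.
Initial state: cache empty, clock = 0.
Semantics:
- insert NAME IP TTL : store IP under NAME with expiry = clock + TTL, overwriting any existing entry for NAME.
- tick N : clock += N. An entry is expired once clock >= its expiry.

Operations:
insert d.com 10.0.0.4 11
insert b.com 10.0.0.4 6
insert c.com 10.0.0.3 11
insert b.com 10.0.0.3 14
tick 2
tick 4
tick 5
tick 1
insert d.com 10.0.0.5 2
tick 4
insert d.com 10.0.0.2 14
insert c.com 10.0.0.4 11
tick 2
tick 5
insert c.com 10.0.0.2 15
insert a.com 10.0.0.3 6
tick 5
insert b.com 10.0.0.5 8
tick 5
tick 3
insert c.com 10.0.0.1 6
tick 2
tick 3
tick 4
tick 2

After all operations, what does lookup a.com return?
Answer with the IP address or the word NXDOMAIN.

Op 1: insert d.com -> 10.0.0.4 (expiry=0+11=11). clock=0
Op 2: insert b.com -> 10.0.0.4 (expiry=0+6=6). clock=0
Op 3: insert c.com -> 10.0.0.3 (expiry=0+11=11). clock=0
Op 4: insert b.com -> 10.0.0.3 (expiry=0+14=14). clock=0
Op 5: tick 2 -> clock=2.
Op 6: tick 4 -> clock=6.
Op 7: tick 5 -> clock=11. purged={c.com,d.com}
Op 8: tick 1 -> clock=12.
Op 9: insert d.com -> 10.0.0.5 (expiry=12+2=14). clock=12
Op 10: tick 4 -> clock=16. purged={b.com,d.com}
Op 11: insert d.com -> 10.0.0.2 (expiry=16+14=30). clock=16
Op 12: insert c.com -> 10.0.0.4 (expiry=16+11=27). clock=16
Op 13: tick 2 -> clock=18.
Op 14: tick 5 -> clock=23.
Op 15: insert c.com -> 10.0.0.2 (expiry=23+15=38). clock=23
Op 16: insert a.com -> 10.0.0.3 (expiry=23+6=29). clock=23
Op 17: tick 5 -> clock=28.
Op 18: insert b.com -> 10.0.0.5 (expiry=28+8=36). clock=28
Op 19: tick 5 -> clock=33. purged={a.com,d.com}
Op 20: tick 3 -> clock=36. purged={b.com}
Op 21: insert c.com -> 10.0.0.1 (expiry=36+6=42). clock=36
Op 22: tick 2 -> clock=38.
Op 23: tick 3 -> clock=41.
Op 24: tick 4 -> clock=45. purged={c.com}
Op 25: tick 2 -> clock=47.
lookup a.com: not in cache (expired or never inserted)

Answer: NXDOMAIN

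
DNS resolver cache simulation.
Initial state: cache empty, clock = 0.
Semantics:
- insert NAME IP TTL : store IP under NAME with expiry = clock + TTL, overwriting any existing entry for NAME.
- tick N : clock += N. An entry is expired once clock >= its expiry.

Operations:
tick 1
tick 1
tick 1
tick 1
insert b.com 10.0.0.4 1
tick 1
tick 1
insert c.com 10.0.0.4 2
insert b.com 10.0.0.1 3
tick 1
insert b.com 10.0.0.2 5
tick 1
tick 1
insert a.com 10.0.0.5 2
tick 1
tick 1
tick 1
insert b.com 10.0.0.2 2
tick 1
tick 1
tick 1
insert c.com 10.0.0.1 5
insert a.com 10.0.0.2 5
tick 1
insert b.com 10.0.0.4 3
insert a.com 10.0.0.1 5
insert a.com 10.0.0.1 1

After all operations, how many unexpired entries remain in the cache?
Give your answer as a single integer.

Op 1: tick 1 -> clock=1.
Op 2: tick 1 -> clock=2.
Op 3: tick 1 -> clock=3.
Op 4: tick 1 -> clock=4.
Op 5: insert b.com -> 10.0.0.4 (expiry=4+1=5). clock=4
Op 6: tick 1 -> clock=5. purged={b.com}
Op 7: tick 1 -> clock=6.
Op 8: insert c.com -> 10.0.0.4 (expiry=6+2=8). clock=6
Op 9: insert b.com -> 10.0.0.1 (expiry=6+3=9). clock=6
Op 10: tick 1 -> clock=7.
Op 11: insert b.com -> 10.0.0.2 (expiry=7+5=12). clock=7
Op 12: tick 1 -> clock=8. purged={c.com}
Op 13: tick 1 -> clock=9.
Op 14: insert a.com -> 10.0.0.5 (expiry=9+2=11). clock=9
Op 15: tick 1 -> clock=10.
Op 16: tick 1 -> clock=11. purged={a.com}
Op 17: tick 1 -> clock=12. purged={b.com}
Op 18: insert b.com -> 10.0.0.2 (expiry=12+2=14). clock=12
Op 19: tick 1 -> clock=13.
Op 20: tick 1 -> clock=14. purged={b.com}
Op 21: tick 1 -> clock=15.
Op 22: insert c.com -> 10.0.0.1 (expiry=15+5=20). clock=15
Op 23: insert a.com -> 10.0.0.2 (expiry=15+5=20). clock=15
Op 24: tick 1 -> clock=16.
Op 25: insert b.com -> 10.0.0.4 (expiry=16+3=19). clock=16
Op 26: insert a.com -> 10.0.0.1 (expiry=16+5=21). clock=16
Op 27: insert a.com -> 10.0.0.1 (expiry=16+1=17). clock=16
Final cache (unexpired): {a.com,b.com,c.com} -> size=3

Answer: 3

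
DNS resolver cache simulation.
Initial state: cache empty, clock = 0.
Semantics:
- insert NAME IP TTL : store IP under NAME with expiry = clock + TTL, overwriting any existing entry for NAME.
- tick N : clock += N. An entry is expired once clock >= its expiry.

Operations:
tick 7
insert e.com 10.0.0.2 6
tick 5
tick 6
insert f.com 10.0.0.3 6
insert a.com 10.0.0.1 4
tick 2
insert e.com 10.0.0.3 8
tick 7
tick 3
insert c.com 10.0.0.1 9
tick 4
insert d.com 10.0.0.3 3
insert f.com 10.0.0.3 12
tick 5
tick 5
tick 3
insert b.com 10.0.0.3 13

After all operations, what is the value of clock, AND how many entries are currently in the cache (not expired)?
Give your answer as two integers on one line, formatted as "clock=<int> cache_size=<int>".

Op 1: tick 7 -> clock=7.
Op 2: insert e.com -> 10.0.0.2 (expiry=7+6=13). clock=7
Op 3: tick 5 -> clock=12.
Op 4: tick 6 -> clock=18. purged={e.com}
Op 5: insert f.com -> 10.0.0.3 (expiry=18+6=24). clock=18
Op 6: insert a.com -> 10.0.0.1 (expiry=18+4=22). clock=18
Op 7: tick 2 -> clock=20.
Op 8: insert e.com -> 10.0.0.3 (expiry=20+8=28). clock=20
Op 9: tick 7 -> clock=27. purged={a.com,f.com}
Op 10: tick 3 -> clock=30. purged={e.com}
Op 11: insert c.com -> 10.0.0.1 (expiry=30+9=39). clock=30
Op 12: tick 4 -> clock=34.
Op 13: insert d.com -> 10.0.0.3 (expiry=34+3=37). clock=34
Op 14: insert f.com -> 10.0.0.3 (expiry=34+12=46). clock=34
Op 15: tick 5 -> clock=39. purged={c.com,d.com}
Op 16: tick 5 -> clock=44.
Op 17: tick 3 -> clock=47. purged={f.com}
Op 18: insert b.com -> 10.0.0.3 (expiry=47+13=60). clock=47
Final clock = 47
Final cache (unexpired): {b.com} -> size=1

Answer: clock=47 cache_size=1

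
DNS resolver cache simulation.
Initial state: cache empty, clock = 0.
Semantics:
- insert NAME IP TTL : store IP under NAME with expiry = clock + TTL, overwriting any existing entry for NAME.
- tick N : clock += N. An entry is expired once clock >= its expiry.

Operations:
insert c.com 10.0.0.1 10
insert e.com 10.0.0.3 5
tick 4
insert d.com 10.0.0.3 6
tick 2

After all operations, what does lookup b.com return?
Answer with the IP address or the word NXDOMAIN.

Answer: NXDOMAIN

Derivation:
Op 1: insert c.com -> 10.0.0.1 (expiry=0+10=10). clock=0
Op 2: insert e.com -> 10.0.0.3 (expiry=0+5=5). clock=0
Op 3: tick 4 -> clock=4.
Op 4: insert d.com -> 10.0.0.3 (expiry=4+6=10). clock=4
Op 5: tick 2 -> clock=6. purged={e.com}
lookup b.com: not in cache (expired or never inserted)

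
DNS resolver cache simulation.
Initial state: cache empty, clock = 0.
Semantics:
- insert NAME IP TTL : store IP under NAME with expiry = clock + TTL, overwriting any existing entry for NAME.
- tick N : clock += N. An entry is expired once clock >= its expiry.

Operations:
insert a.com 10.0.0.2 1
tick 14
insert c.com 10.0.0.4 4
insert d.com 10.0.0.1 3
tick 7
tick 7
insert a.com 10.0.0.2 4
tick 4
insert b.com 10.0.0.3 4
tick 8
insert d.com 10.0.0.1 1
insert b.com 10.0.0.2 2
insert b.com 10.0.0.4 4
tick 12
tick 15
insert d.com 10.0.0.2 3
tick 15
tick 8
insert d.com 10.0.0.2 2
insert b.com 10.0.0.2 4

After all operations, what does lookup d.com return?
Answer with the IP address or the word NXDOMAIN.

Answer: 10.0.0.2

Derivation:
Op 1: insert a.com -> 10.0.0.2 (expiry=0+1=1). clock=0
Op 2: tick 14 -> clock=14. purged={a.com}
Op 3: insert c.com -> 10.0.0.4 (expiry=14+4=18). clock=14
Op 4: insert d.com -> 10.0.0.1 (expiry=14+3=17). clock=14
Op 5: tick 7 -> clock=21. purged={c.com,d.com}
Op 6: tick 7 -> clock=28.
Op 7: insert a.com -> 10.0.0.2 (expiry=28+4=32). clock=28
Op 8: tick 4 -> clock=32. purged={a.com}
Op 9: insert b.com -> 10.0.0.3 (expiry=32+4=36). clock=32
Op 10: tick 8 -> clock=40. purged={b.com}
Op 11: insert d.com -> 10.0.0.1 (expiry=40+1=41). clock=40
Op 12: insert b.com -> 10.0.0.2 (expiry=40+2=42). clock=40
Op 13: insert b.com -> 10.0.0.4 (expiry=40+4=44). clock=40
Op 14: tick 12 -> clock=52. purged={b.com,d.com}
Op 15: tick 15 -> clock=67.
Op 16: insert d.com -> 10.0.0.2 (expiry=67+3=70). clock=67
Op 17: tick 15 -> clock=82. purged={d.com}
Op 18: tick 8 -> clock=90.
Op 19: insert d.com -> 10.0.0.2 (expiry=90+2=92). clock=90
Op 20: insert b.com -> 10.0.0.2 (expiry=90+4=94). clock=90
lookup d.com: present, ip=10.0.0.2 expiry=92 > clock=90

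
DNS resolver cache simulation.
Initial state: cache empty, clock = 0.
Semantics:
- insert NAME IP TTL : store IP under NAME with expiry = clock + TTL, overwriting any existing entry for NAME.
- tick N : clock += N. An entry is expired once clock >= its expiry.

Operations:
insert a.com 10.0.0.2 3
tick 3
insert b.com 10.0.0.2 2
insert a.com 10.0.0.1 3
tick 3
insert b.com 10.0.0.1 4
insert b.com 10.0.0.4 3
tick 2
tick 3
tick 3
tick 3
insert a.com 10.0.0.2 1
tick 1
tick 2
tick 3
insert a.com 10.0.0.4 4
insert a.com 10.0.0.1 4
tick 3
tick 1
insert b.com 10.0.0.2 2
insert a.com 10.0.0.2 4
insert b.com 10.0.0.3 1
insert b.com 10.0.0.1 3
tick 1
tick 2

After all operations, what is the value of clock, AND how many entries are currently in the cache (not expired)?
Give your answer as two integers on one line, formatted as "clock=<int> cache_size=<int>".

Op 1: insert a.com -> 10.0.0.2 (expiry=0+3=3). clock=0
Op 2: tick 3 -> clock=3. purged={a.com}
Op 3: insert b.com -> 10.0.0.2 (expiry=3+2=5). clock=3
Op 4: insert a.com -> 10.0.0.1 (expiry=3+3=6). clock=3
Op 5: tick 3 -> clock=6. purged={a.com,b.com}
Op 6: insert b.com -> 10.0.0.1 (expiry=6+4=10). clock=6
Op 7: insert b.com -> 10.0.0.4 (expiry=6+3=9). clock=6
Op 8: tick 2 -> clock=8.
Op 9: tick 3 -> clock=11. purged={b.com}
Op 10: tick 3 -> clock=14.
Op 11: tick 3 -> clock=17.
Op 12: insert a.com -> 10.0.0.2 (expiry=17+1=18). clock=17
Op 13: tick 1 -> clock=18. purged={a.com}
Op 14: tick 2 -> clock=20.
Op 15: tick 3 -> clock=23.
Op 16: insert a.com -> 10.0.0.4 (expiry=23+4=27). clock=23
Op 17: insert a.com -> 10.0.0.1 (expiry=23+4=27). clock=23
Op 18: tick 3 -> clock=26.
Op 19: tick 1 -> clock=27. purged={a.com}
Op 20: insert b.com -> 10.0.0.2 (expiry=27+2=29). clock=27
Op 21: insert a.com -> 10.0.0.2 (expiry=27+4=31). clock=27
Op 22: insert b.com -> 10.0.0.3 (expiry=27+1=28). clock=27
Op 23: insert b.com -> 10.0.0.1 (expiry=27+3=30). clock=27
Op 24: tick 1 -> clock=28.
Op 25: tick 2 -> clock=30. purged={b.com}
Final clock = 30
Final cache (unexpired): {a.com} -> size=1

Answer: clock=30 cache_size=1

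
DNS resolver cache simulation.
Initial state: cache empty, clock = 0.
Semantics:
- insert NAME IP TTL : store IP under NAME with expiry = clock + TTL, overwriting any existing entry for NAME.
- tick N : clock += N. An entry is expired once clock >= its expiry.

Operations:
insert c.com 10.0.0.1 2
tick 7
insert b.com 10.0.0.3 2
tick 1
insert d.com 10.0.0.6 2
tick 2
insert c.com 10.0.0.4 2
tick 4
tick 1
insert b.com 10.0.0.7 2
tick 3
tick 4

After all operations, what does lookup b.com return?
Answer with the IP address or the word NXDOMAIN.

Op 1: insert c.com -> 10.0.0.1 (expiry=0+2=2). clock=0
Op 2: tick 7 -> clock=7. purged={c.com}
Op 3: insert b.com -> 10.0.0.3 (expiry=7+2=9). clock=7
Op 4: tick 1 -> clock=8.
Op 5: insert d.com -> 10.0.0.6 (expiry=8+2=10). clock=8
Op 6: tick 2 -> clock=10. purged={b.com,d.com}
Op 7: insert c.com -> 10.0.0.4 (expiry=10+2=12). clock=10
Op 8: tick 4 -> clock=14. purged={c.com}
Op 9: tick 1 -> clock=15.
Op 10: insert b.com -> 10.0.0.7 (expiry=15+2=17). clock=15
Op 11: tick 3 -> clock=18. purged={b.com}
Op 12: tick 4 -> clock=22.
lookup b.com: not in cache (expired or never inserted)

Answer: NXDOMAIN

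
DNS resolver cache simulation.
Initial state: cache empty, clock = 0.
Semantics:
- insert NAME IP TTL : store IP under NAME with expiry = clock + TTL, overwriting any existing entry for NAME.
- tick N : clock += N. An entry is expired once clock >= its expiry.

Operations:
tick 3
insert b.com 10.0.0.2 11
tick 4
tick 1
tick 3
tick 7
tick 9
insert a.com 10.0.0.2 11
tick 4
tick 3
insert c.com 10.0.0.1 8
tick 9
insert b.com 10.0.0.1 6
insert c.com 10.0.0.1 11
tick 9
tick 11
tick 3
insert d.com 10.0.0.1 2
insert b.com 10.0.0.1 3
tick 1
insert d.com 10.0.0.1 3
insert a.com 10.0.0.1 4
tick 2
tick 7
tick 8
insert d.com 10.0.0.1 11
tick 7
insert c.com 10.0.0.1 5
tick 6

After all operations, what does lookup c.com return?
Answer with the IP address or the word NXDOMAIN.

Answer: NXDOMAIN

Derivation:
Op 1: tick 3 -> clock=3.
Op 2: insert b.com -> 10.0.0.2 (expiry=3+11=14). clock=3
Op 3: tick 4 -> clock=7.
Op 4: tick 1 -> clock=8.
Op 5: tick 3 -> clock=11.
Op 6: tick 7 -> clock=18. purged={b.com}
Op 7: tick 9 -> clock=27.
Op 8: insert a.com -> 10.0.0.2 (expiry=27+11=38). clock=27
Op 9: tick 4 -> clock=31.
Op 10: tick 3 -> clock=34.
Op 11: insert c.com -> 10.0.0.1 (expiry=34+8=42). clock=34
Op 12: tick 9 -> clock=43. purged={a.com,c.com}
Op 13: insert b.com -> 10.0.0.1 (expiry=43+6=49). clock=43
Op 14: insert c.com -> 10.0.0.1 (expiry=43+11=54). clock=43
Op 15: tick 9 -> clock=52. purged={b.com}
Op 16: tick 11 -> clock=63. purged={c.com}
Op 17: tick 3 -> clock=66.
Op 18: insert d.com -> 10.0.0.1 (expiry=66+2=68). clock=66
Op 19: insert b.com -> 10.0.0.1 (expiry=66+3=69). clock=66
Op 20: tick 1 -> clock=67.
Op 21: insert d.com -> 10.0.0.1 (expiry=67+3=70). clock=67
Op 22: insert a.com -> 10.0.0.1 (expiry=67+4=71). clock=67
Op 23: tick 2 -> clock=69. purged={b.com}
Op 24: tick 7 -> clock=76. purged={a.com,d.com}
Op 25: tick 8 -> clock=84.
Op 26: insert d.com -> 10.0.0.1 (expiry=84+11=95). clock=84
Op 27: tick 7 -> clock=91.
Op 28: insert c.com -> 10.0.0.1 (expiry=91+5=96). clock=91
Op 29: tick 6 -> clock=97. purged={c.com,d.com}
lookup c.com: not in cache (expired or never inserted)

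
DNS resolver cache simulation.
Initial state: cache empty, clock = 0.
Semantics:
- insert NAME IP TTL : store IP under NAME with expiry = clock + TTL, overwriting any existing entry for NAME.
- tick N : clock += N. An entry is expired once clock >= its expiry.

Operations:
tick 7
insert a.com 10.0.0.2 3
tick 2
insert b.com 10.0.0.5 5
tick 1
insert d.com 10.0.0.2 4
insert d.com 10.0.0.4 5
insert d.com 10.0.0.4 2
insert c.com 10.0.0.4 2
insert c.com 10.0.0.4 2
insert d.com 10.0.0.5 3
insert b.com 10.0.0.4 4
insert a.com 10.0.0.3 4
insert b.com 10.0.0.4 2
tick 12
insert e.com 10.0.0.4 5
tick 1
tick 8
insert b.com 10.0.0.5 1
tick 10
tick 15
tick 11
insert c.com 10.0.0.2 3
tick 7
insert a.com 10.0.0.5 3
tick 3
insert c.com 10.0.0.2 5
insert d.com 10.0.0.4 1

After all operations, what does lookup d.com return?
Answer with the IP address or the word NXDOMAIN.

Answer: 10.0.0.4

Derivation:
Op 1: tick 7 -> clock=7.
Op 2: insert a.com -> 10.0.0.2 (expiry=7+3=10). clock=7
Op 3: tick 2 -> clock=9.
Op 4: insert b.com -> 10.0.0.5 (expiry=9+5=14). clock=9
Op 5: tick 1 -> clock=10. purged={a.com}
Op 6: insert d.com -> 10.0.0.2 (expiry=10+4=14). clock=10
Op 7: insert d.com -> 10.0.0.4 (expiry=10+5=15). clock=10
Op 8: insert d.com -> 10.0.0.4 (expiry=10+2=12). clock=10
Op 9: insert c.com -> 10.0.0.4 (expiry=10+2=12). clock=10
Op 10: insert c.com -> 10.0.0.4 (expiry=10+2=12). clock=10
Op 11: insert d.com -> 10.0.0.5 (expiry=10+3=13). clock=10
Op 12: insert b.com -> 10.0.0.4 (expiry=10+4=14). clock=10
Op 13: insert a.com -> 10.0.0.3 (expiry=10+4=14). clock=10
Op 14: insert b.com -> 10.0.0.4 (expiry=10+2=12). clock=10
Op 15: tick 12 -> clock=22. purged={a.com,b.com,c.com,d.com}
Op 16: insert e.com -> 10.0.0.4 (expiry=22+5=27). clock=22
Op 17: tick 1 -> clock=23.
Op 18: tick 8 -> clock=31. purged={e.com}
Op 19: insert b.com -> 10.0.0.5 (expiry=31+1=32). clock=31
Op 20: tick 10 -> clock=41. purged={b.com}
Op 21: tick 15 -> clock=56.
Op 22: tick 11 -> clock=67.
Op 23: insert c.com -> 10.0.0.2 (expiry=67+3=70). clock=67
Op 24: tick 7 -> clock=74. purged={c.com}
Op 25: insert a.com -> 10.0.0.5 (expiry=74+3=77). clock=74
Op 26: tick 3 -> clock=77. purged={a.com}
Op 27: insert c.com -> 10.0.0.2 (expiry=77+5=82). clock=77
Op 28: insert d.com -> 10.0.0.4 (expiry=77+1=78). clock=77
lookup d.com: present, ip=10.0.0.4 expiry=78 > clock=77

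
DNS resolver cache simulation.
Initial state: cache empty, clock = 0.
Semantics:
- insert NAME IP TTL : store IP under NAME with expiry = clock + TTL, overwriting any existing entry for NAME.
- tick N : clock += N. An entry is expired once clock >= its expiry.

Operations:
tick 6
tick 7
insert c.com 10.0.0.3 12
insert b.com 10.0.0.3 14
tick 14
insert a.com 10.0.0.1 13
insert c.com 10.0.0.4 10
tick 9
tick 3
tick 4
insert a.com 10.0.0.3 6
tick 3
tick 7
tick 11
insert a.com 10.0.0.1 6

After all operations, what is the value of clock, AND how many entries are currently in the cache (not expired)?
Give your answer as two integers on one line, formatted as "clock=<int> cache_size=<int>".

Op 1: tick 6 -> clock=6.
Op 2: tick 7 -> clock=13.
Op 3: insert c.com -> 10.0.0.3 (expiry=13+12=25). clock=13
Op 4: insert b.com -> 10.0.0.3 (expiry=13+14=27). clock=13
Op 5: tick 14 -> clock=27. purged={b.com,c.com}
Op 6: insert a.com -> 10.0.0.1 (expiry=27+13=40). clock=27
Op 7: insert c.com -> 10.0.0.4 (expiry=27+10=37). clock=27
Op 8: tick 9 -> clock=36.
Op 9: tick 3 -> clock=39. purged={c.com}
Op 10: tick 4 -> clock=43. purged={a.com}
Op 11: insert a.com -> 10.0.0.3 (expiry=43+6=49). clock=43
Op 12: tick 3 -> clock=46.
Op 13: tick 7 -> clock=53. purged={a.com}
Op 14: tick 11 -> clock=64.
Op 15: insert a.com -> 10.0.0.1 (expiry=64+6=70). clock=64
Final clock = 64
Final cache (unexpired): {a.com} -> size=1

Answer: clock=64 cache_size=1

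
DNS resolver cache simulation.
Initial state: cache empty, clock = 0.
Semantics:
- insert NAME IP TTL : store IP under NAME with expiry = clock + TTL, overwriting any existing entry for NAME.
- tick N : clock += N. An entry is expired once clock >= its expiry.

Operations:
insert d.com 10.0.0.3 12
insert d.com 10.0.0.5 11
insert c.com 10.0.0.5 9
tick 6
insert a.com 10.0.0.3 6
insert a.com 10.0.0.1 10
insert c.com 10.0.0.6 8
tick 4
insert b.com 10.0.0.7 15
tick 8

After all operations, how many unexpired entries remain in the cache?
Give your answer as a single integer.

Op 1: insert d.com -> 10.0.0.3 (expiry=0+12=12). clock=0
Op 2: insert d.com -> 10.0.0.5 (expiry=0+11=11). clock=0
Op 3: insert c.com -> 10.0.0.5 (expiry=0+9=9). clock=0
Op 4: tick 6 -> clock=6.
Op 5: insert a.com -> 10.0.0.3 (expiry=6+6=12). clock=6
Op 6: insert a.com -> 10.0.0.1 (expiry=6+10=16). clock=6
Op 7: insert c.com -> 10.0.0.6 (expiry=6+8=14). clock=6
Op 8: tick 4 -> clock=10.
Op 9: insert b.com -> 10.0.0.7 (expiry=10+15=25). clock=10
Op 10: tick 8 -> clock=18. purged={a.com,c.com,d.com}
Final cache (unexpired): {b.com} -> size=1

Answer: 1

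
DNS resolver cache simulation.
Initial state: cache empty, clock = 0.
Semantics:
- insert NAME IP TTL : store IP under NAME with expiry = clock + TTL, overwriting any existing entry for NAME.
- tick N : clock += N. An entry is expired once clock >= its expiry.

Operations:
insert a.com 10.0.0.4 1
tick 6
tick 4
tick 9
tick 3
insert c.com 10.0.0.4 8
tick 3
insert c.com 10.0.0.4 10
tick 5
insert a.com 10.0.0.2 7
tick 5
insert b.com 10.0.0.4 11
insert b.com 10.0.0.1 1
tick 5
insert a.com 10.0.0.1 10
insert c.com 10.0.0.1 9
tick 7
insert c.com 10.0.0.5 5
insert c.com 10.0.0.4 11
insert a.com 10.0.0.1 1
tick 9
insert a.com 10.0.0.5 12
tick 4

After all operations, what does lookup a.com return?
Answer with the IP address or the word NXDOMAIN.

Answer: 10.0.0.5

Derivation:
Op 1: insert a.com -> 10.0.0.4 (expiry=0+1=1). clock=0
Op 2: tick 6 -> clock=6. purged={a.com}
Op 3: tick 4 -> clock=10.
Op 4: tick 9 -> clock=19.
Op 5: tick 3 -> clock=22.
Op 6: insert c.com -> 10.0.0.4 (expiry=22+8=30). clock=22
Op 7: tick 3 -> clock=25.
Op 8: insert c.com -> 10.0.0.4 (expiry=25+10=35). clock=25
Op 9: tick 5 -> clock=30.
Op 10: insert a.com -> 10.0.0.2 (expiry=30+7=37). clock=30
Op 11: tick 5 -> clock=35. purged={c.com}
Op 12: insert b.com -> 10.0.0.4 (expiry=35+11=46). clock=35
Op 13: insert b.com -> 10.0.0.1 (expiry=35+1=36). clock=35
Op 14: tick 5 -> clock=40. purged={a.com,b.com}
Op 15: insert a.com -> 10.0.0.1 (expiry=40+10=50). clock=40
Op 16: insert c.com -> 10.0.0.1 (expiry=40+9=49). clock=40
Op 17: tick 7 -> clock=47.
Op 18: insert c.com -> 10.0.0.5 (expiry=47+5=52). clock=47
Op 19: insert c.com -> 10.0.0.4 (expiry=47+11=58). clock=47
Op 20: insert a.com -> 10.0.0.1 (expiry=47+1=48). clock=47
Op 21: tick 9 -> clock=56. purged={a.com}
Op 22: insert a.com -> 10.0.0.5 (expiry=56+12=68). clock=56
Op 23: tick 4 -> clock=60. purged={c.com}
lookup a.com: present, ip=10.0.0.5 expiry=68 > clock=60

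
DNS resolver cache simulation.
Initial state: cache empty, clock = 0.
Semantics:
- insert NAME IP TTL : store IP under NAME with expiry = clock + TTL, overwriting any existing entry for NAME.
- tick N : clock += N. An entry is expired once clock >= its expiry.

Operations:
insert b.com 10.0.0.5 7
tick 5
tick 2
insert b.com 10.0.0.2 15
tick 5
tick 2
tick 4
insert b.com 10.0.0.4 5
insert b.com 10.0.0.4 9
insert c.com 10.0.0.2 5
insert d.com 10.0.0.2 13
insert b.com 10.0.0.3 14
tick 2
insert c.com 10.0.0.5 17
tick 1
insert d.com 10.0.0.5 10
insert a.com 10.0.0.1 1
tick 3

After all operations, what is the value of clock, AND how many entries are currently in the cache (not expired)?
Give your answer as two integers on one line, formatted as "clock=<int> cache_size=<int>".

Op 1: insert b.com -> 10.0.0.5 (expiry=0+7=7). clock=0
Op 2: tick 5 -> clock=5.
Op 3: tick 2 -> clock=7. purged={b.com}
Op 4: insert b.com -> 10.0.0.2 (expiry=7+15=22). clock=7
Op 5: tick 5 -> clock=12.
Op 6: tick 2 -> clock=14.
Op 7: tick 4 -> clock=18.
Op 8: insert b.com -> 10.0.0.4 (expiry=18+5=23). clock=18
Op 9: insert b.com -> 10.0.0.4 (expiry=18+9=27). clock=18
Op 10: insert c.com -> 10.0.0.2 (expiry=18+5=23). clock=18
Op 11: insert d.com -> 10.0.0.2 (expiry=18+13=31). clock=18
Op 12: insert b.com -> 10.0.0.3 (expiry=18+14=32). clock=18
Op 13: tick 2 -> clock=20.
Op 14: insert c.com -> 10.0.0.5 (expiry=20+17=37). clock=20
Op 15: tick 1 -> clock=21.
Op 16: insert d.com -> 10.0.0.5 (expiry=21+10=31). clock=21
Op 17: insert a.com -> 10.0.0.1 (expiry=21+1=22). clock=21
Op 18: tick 3 -> clock=24. purged={a.com}
Final clock = 24
Final cache (unexpired): {b.com,c.com,d.com} -> size=3

Answer: clock=24 cache_size=3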